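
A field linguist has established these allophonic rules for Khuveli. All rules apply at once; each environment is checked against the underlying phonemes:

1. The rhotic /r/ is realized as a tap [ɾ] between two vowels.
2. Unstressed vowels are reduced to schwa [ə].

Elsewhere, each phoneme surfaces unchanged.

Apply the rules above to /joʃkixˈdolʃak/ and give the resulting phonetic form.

[jəʃkəxˈdolʃək]

/j/ (word-initial): no rule targets it → [j].
/o/ meets the environment for rule 2 (in an unstressed syllable) → [ə].
/ʃ/ stays [ʃ].
/k/ — not in any rule's target class → [k].
Rule 2 applies to /i/ (between /k/ and /x/: in an unstressed syllable) → [ə].
/x/ (between /i/ and /d/) is unaffected → [x].
/d/ stays [d].
/o/ (between /d/ and /l/) fails the environment for rule 2, so it stays [o].
/l/ (between /o/ and /ʃ/) is unaffected → [l].
/ʃ/ (between /l/ and /a/) is unaffected → [ʃ].
/a/ (between /ʃ/ and /k/): in an unstressed syllable, so rule 2 applies → [ə].
/k/ — not in any rule's target class → [k].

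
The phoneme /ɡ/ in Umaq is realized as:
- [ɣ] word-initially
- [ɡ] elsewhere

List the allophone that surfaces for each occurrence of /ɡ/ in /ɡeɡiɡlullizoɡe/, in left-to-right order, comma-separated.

[ɣ], [ɡ], [ɡ], [ɡ]

Occurrence 1 (position 1): word-initially → [ɣ].
Occurrence 2 (position 3): no conditioning environment matches → elsewhere allophone [ɡ].
Occurrence 3 (position 5): no conditioning environment matches → elsewhere allophone [ɡ].
Occurrence 4 (position 13): no conditioning environment matches → elsewhere allophone [ɡ].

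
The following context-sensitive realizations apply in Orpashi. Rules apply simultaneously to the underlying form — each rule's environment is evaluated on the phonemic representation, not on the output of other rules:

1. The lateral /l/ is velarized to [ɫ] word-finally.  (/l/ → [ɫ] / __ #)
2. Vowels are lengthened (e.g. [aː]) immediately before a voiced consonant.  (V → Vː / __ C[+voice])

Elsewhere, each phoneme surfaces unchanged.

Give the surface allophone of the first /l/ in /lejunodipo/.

/l/ — word-initial; rule 1 does not apply here → [l].

[l]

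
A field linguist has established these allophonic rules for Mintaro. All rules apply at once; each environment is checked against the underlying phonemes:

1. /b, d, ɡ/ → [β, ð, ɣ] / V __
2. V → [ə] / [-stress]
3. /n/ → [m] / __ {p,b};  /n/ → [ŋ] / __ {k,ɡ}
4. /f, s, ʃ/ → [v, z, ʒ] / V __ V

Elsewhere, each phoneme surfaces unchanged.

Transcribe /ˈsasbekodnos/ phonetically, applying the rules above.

[ˈsasbəkəðnəs]

/s/ (word-initial) fails the environment for rule 4, so it stays [s].
/a/ (between /s/ and /s/) fails the environment for rule 2, so it stays [a].
/s/ (between /a/ and /b/) fails the environment for rule 4, so it stays [s].
/b/ (between /s/ and /e/): rule 1 targets it, but not immediately after a vowel → unchanged [b].
/e/ (between /b/ and /k/) occurs in an unstressed syllable → [ə] by rule 2.
/k/ (between /e/ and /o/) is unaffected → [k].
/o/ meets the environment for rule 2 (in an unstressed syllable) → [ə].
Rule 1 applies to /d/ (between /o/ and /n/: immediately after a vowel) → [ð].
/n/ — between /d/ and /o/; rule 3 does not apply here → [n].
/o/ (between /n/ and /s/): in an unstressed syllable, so rule 2 applies → [ə].
/s/ (word-final) fails the environment for rule 4, so it stays [s].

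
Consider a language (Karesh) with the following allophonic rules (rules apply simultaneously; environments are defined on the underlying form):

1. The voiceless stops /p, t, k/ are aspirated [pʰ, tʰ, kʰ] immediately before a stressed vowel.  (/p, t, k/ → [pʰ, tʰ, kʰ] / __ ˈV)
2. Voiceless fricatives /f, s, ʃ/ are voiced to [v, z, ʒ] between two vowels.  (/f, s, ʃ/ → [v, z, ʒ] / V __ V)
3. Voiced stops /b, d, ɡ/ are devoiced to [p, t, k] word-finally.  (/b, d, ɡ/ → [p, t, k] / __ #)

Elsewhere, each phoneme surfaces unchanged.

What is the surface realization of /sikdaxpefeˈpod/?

/s/ (word-initial): rule 2 targets it, but not between two vowels → unchanged [s].
/i/ (between /s/ and /k/) is unaffected → [i].
/k/ (between /i/ and /d/) is in the target of rule 1 but the environment (immediately before a stressed vowel) is not met → [k].
/d/ (between /k/ and /a/): rule 3 targets it, but not word-finally → unchanged [d].
/a/ stays [a].
/x/ (between /a/ and /p/): no rule targets it → [x].
/p/ (between /x/ and /e/) fails the environment for rule 1, so it stays [p].
/e/ stays [e].
/f/ — between /e/ and /e/, between two vowels — surfaces as [v] (rule 2).
/e/ (between /f/ and /p/): no rule targets it → [e].
Rule 1 applies to /p/ (between /e/ and /o/: immediately before a stressed vowel) → [pʰ].
/o/ (between /p/ and /d/) is unaffected → [o].
/d/ (word-final) occurs word-finally → [t] by rule 3.

[sikdaxpeveˈpʰot]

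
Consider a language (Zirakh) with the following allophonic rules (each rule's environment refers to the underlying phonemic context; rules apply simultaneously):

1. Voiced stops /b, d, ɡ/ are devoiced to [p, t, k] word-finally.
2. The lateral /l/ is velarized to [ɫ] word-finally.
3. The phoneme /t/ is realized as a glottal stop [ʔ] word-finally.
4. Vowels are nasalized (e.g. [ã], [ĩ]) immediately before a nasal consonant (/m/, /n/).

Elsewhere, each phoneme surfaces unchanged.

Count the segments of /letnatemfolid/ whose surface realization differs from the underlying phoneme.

Segments that undergo a rule: /e/ → [ẽ] (rule 4); /d/ → [t] (rule 1).
All other segments surface unchanged.

2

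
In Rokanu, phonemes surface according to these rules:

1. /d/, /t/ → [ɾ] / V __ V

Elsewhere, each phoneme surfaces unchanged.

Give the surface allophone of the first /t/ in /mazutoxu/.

/t/ (between /u/ and /o/): between two vowels, so rule 1 applies → [ɾ].

[ɾ]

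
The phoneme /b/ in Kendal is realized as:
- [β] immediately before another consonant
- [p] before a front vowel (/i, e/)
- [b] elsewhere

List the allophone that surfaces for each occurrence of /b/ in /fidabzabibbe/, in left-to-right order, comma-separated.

[β], [p], [β], [p]

Occurrence 1 (position 5): immediately before another consonant → [β].
Occurrence 2 (position 8): before a front vowel (/i, e/) → [p].
Occurrence 3 (position 10): immediately before another consonant → [β].
Occurrence 4 (position 11): before a front vowel (/i, e/) → [p].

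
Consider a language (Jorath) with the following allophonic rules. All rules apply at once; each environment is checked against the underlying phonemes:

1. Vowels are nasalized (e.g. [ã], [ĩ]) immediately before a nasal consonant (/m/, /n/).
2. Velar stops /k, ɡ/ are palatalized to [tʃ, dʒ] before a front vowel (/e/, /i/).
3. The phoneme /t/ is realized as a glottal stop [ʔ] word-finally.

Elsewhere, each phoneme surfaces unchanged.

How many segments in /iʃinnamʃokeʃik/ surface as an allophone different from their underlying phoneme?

Segments that undergo a rule: /i/ → [ĩ] (rule 1); /a/ → [ã] (rule 1); /k/ → [tʃ] (rule 2).
All other segments surface unchanged.

3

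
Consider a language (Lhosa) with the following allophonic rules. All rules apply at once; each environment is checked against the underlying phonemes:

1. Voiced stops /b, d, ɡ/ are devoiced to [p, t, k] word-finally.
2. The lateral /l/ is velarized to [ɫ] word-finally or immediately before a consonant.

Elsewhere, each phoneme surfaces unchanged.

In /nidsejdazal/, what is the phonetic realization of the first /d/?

[d]

/d/ — between /i/ and /s/; rule 1 does not apply here → [d].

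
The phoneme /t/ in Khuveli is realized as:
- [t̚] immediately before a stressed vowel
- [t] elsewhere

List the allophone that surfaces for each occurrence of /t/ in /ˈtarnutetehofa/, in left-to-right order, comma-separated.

Occurrence 1 (position 1): immediately before a stressed vowel → [t̚].
Occurrence 2 (position 6): no conditioning environment matches → elsewhere allophone [t].
Occurrence 3 (position 8): no conditioning environment matches → elsewhere allophone [t].

[t̚], [t], [t]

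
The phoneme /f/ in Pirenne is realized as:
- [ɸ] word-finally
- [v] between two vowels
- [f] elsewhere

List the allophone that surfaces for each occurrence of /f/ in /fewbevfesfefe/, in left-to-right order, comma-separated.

[f], [f], [f], [v]

Occurrence 1 (position 1): no conditioning environment matches → elsewhere allophone [f].
Occurrence 2 (position 7): no conditioning environment matches → elsewhere allophone [f].
Occurrence 3 (position 10): no conditioning environment matches → elsewhere allophone [f].
Occurrence 4 (position 12): between two vowels → [v].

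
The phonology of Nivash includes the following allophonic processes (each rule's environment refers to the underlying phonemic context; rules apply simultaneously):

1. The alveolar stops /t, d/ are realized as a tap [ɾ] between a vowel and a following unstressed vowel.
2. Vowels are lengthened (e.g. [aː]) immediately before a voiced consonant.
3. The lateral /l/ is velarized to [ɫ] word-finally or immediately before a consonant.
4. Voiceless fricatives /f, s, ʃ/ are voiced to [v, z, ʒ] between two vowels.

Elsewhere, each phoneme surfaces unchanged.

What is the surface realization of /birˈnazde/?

[biːrˈnaːzde]

/b/ — not in any rule's target class → [b].
Rule 2 applies to /i/ (between /b/ and /r/: before a voiced consonant) → [iː].
/r/ (between /i/ and /n/): no rule targets it → [r].
/n/ (between /r/ and /a/): no rule targets it → [n].
/a/ (between /n/ and /z/): before a voiced consonant, so rule 2 applies → [aː].
/z/ — not in any rule's target class → [z].
/d/ (between /z/ and /e/) is in the target of rule 1 but the environment (between a vowel and a following unstressed vowel) is not met → [d].
/e/ — word-final; rule 2 does not apply here → [e].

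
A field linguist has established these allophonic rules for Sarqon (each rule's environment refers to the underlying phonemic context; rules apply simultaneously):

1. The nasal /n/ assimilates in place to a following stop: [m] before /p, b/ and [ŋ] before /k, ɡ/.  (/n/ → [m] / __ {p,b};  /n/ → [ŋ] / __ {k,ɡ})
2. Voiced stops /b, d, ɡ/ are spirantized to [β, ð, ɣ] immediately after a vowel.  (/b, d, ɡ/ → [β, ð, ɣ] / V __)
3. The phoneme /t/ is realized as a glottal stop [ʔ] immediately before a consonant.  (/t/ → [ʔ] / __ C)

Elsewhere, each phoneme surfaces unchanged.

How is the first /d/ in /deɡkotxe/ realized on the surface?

/d/ — word-initial; rule 2 does not apply here → [d].

[d]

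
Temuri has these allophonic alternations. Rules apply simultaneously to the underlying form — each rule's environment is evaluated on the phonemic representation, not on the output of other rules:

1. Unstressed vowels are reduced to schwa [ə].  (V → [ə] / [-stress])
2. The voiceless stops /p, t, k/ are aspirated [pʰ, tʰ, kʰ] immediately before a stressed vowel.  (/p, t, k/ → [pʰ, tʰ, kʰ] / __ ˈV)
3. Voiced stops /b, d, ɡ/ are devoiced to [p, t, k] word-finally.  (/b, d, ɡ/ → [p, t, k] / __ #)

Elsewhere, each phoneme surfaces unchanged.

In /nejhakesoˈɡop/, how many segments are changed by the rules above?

Segments that undergo a rule: /e/ → [ə] (rule 1); /a/ → [ə] (rule 1); /e/ → [ə] (rule 1); /o/ → [ə] (rule 1).
All other segments surface unchanged.

4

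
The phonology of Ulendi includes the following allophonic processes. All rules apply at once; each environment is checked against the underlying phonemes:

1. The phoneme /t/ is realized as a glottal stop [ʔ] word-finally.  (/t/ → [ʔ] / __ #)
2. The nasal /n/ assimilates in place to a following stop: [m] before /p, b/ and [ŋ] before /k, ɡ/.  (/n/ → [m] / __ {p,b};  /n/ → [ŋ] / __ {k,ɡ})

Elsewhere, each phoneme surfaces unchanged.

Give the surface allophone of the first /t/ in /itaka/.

[t]

/t/ (between /i/ and /a/) fails the environment for rule 1, so it stays [t].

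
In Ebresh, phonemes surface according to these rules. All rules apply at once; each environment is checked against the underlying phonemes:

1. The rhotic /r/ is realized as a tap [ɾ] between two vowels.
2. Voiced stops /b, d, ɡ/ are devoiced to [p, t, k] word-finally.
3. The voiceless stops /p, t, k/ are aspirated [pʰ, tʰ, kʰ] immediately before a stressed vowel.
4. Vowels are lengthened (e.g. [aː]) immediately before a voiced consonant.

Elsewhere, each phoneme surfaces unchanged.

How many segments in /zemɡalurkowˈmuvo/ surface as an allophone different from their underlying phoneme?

Segments that undergo a rule: /e/ → [eː] (rule 4); /a/ → [aː] (rule 4); /u/ → [uː] (rule 4); /o/ → [oː] (rule 4); /u/ → [uː] (rule 4).
All other segments surface unchanged.

5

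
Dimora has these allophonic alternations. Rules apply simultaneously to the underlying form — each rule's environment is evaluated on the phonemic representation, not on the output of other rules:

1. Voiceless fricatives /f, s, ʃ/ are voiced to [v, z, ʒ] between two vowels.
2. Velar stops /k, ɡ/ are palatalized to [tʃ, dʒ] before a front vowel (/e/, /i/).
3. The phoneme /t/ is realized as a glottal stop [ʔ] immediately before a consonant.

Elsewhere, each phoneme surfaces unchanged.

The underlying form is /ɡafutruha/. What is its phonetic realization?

/ɡ/ (word-initial) fails the environment for rule 2, so it stays [ɡ].
/a/ (between /ɡ/ and /f/): no rule targets it → [a].
/f/ meets the environment for rule 1 (between two vowels) → [v].
/u/ stays [u].
/t/ (between /u/ and /r/) occurs immediately before a consonant → [ʔ] by rule 3.
/r/ (between /t/ and /u/): no rule targets it → [r].
/u/ — not in any rule's target class → [u].
/h/ — not in any rule's target class → [h].
/a/ stays [a].

[ɡavuʔruha]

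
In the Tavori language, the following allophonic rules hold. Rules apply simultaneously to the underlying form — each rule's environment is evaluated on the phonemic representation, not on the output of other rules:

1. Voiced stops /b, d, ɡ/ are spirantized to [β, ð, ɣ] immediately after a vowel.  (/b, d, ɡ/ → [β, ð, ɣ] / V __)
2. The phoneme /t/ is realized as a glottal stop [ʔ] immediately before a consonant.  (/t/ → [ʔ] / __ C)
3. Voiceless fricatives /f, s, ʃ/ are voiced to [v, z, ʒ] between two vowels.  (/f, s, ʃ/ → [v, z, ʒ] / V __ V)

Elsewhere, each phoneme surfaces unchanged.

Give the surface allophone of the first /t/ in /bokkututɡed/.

[t]

/t/ — between /u/ and /u/; rule 2 does not apply here → [t].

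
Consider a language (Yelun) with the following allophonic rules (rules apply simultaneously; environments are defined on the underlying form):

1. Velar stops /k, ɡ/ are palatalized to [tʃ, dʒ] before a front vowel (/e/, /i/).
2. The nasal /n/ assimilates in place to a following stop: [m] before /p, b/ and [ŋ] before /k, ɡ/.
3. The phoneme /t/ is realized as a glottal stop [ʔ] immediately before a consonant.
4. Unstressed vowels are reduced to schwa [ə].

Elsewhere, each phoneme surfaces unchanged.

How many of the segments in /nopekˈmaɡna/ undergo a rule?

3

Segments that undergo a rule: /o/ → [ə] (rule 4); /e/ → [ə] (rule 4); /a/ → [ə] (rule 4).
All other segments surface unchanged.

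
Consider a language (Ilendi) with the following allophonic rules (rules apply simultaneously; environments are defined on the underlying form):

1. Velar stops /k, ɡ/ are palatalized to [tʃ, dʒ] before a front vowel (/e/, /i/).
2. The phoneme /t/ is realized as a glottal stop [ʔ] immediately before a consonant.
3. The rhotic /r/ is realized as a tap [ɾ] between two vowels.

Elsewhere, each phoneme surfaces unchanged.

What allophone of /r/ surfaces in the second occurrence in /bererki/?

/r/ (between /e/ and /k/): rule 3 targets it, but not between two vowels → unchanged [r].

[r]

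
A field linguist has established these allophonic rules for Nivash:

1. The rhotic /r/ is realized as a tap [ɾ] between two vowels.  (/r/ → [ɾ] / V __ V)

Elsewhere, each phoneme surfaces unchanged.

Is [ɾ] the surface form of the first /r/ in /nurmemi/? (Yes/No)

/r/ — between /u/ and /m/; rule 1 does not apply here → [r].
The actual realization is [r], not [ɾ].

No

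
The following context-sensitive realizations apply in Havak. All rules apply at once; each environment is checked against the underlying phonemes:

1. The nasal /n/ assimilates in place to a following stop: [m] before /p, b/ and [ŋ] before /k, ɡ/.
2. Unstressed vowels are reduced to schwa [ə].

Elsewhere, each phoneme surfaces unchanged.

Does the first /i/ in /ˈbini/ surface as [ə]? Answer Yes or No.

/i/ (between /b/ and /n/) is in the target of rule 2 but the environment (in an unstressed syllable) is not met → [i].
The actual realization is [i], not [ə].

No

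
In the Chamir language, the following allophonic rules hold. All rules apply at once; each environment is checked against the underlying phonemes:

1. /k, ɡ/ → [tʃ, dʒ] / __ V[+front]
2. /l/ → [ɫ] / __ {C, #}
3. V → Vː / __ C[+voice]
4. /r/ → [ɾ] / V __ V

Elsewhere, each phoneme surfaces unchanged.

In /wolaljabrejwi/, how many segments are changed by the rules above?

Segments that undergo a rule: /o/ → [oː] (rule 3); /a/ → [aː] (rule 3); /l/ → [ɫ] (rule 2); /a/ → [aː] (rule 3); /e/ → [eː] (rule 3).
All other segments surface unchanged.

5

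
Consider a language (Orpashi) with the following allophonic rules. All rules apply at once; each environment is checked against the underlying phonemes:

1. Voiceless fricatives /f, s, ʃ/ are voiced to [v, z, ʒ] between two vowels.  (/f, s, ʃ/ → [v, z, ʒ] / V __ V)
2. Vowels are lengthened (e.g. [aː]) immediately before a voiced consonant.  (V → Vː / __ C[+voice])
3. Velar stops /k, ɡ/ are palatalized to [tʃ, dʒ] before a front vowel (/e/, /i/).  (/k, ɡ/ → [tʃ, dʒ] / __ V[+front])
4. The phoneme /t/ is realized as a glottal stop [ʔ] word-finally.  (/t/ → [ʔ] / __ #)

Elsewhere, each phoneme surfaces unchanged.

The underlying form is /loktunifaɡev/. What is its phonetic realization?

[loktuːnivaːdʒeːv]

/l/ — not in any rule's target class → [l].
/o/ (between /l/ and /k/) is in the target of rule 2 but the environment (before a voiced consonant) is not met → [o].
/k/ — between /o/ and /t/; rule 3 does not apply here → [k].
/t/ (between /k/ and /u/) fails the environment for rule 4, so it stays [t].
/u/ meets the environment for rule 2 (before a voiced consonant) → [uː].
/n/ stays [n].
/i/ (between /n/ and /f/): rule 2 targets it, but not before a voiced consonant → unchanged [i].
Rule 1 applies to /f/ (between /i/ and /a/: between two vowels) → [v].
/a/ — between /f/ and /ɡ/, before a voiced consonant — surfaces as [aː] (rule 2).
/ɡ/ meets the environment for rule 3 (before a front vowel) → [dʒ].
/e/ meets the environment for rule 2 (before a voiced consonant) → [eː].
/v/ (word-final): no rule targets it → [v].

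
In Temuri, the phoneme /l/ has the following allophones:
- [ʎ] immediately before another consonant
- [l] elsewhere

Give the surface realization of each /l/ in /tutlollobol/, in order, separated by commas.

[l], [ʎ], [l], [l]

Occurrence 1 (position 4): no conditioning environment matches → elsewhere allophone [l].
Occurrence 2 (position 6): immediately before another consonant → [ʎ].
Occurrence 3 (position 7): no conditioning environment matches → elsewhere allophone [l].
Occurrence 4 (position 11): no conditioning environment matches → elsewhere allophone [l].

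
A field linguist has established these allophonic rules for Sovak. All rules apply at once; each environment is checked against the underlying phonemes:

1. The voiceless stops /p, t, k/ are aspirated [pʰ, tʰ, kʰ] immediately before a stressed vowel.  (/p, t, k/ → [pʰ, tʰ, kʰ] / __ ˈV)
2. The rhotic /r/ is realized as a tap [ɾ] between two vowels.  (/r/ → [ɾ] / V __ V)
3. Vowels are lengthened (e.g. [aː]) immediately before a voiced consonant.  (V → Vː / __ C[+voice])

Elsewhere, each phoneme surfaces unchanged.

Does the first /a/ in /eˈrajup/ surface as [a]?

Rule 3 applies to /a/ (between /r/ and /j/: before a voiced consonant) → [aː].
The actual realization is [aː], not [a].

No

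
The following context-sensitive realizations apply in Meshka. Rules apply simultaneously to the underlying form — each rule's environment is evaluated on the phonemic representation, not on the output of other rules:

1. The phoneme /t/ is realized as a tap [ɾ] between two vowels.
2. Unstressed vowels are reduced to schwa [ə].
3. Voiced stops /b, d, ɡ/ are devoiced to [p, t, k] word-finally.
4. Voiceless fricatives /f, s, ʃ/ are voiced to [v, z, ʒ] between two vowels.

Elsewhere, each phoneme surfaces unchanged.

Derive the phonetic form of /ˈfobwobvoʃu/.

[ˈfobwəbvəʒə]

/f/ (word-initial) fails the environment for rule 4, so it stays [f].
/o/ (between /f/ and /b/) is in the target of rule 2 but the environment (in an unstressed syllable) is not met → [o].
/b/ (between /o/ and /w/): rule 3 targets it, but not word-finally → unchanged [b].
Rule 2 applies to /o/ (between /w/ and /b/: in an unstressed syllable) → [ə].
/b/ (between /o/ and /v/) fails the environment for rule 3, so it stays [b].
/o/ meets the environment for rule 2 (in an unstressed syllable) → [ə].
/ʃ/ (between /o/ and /u/): between two vowels, so rule 4 applies → [ʒ].
/u/ (word-final) occurs in an unstressed syllable → [ə] by rule 2.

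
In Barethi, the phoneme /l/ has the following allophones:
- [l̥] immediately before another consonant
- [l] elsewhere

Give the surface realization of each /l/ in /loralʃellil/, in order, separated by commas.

[l], [l̥], [l̥], [l], [l]

Occurrence 1 (position 1): no conditioning environment matches → elsewhere allophone [l].
Occurrence 2 (position 5): immediately before another consonant → [l̥].
Occurrence 3 (position 8): immediately before another consonant → [l̥].
Occurrence 4 (position 9): no conditioning environment matches → elsewhere allophone [l].
Occurrence 5 (position 11): no conditioning environment matches → elsewhere allophone [l].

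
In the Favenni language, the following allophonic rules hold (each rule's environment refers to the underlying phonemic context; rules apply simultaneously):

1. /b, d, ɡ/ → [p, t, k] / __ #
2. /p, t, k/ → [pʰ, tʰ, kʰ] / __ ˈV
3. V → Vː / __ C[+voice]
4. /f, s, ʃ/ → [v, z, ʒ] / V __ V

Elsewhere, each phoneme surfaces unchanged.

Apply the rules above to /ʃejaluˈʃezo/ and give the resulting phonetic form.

/ʃ/ (word-initial) fails the environment for rule 4, so it stays [ʃ].
Rule 3 applies to /e/ (between /ʃ/ and /j/: before a voiced consonant) → [eː].
/j/ (between /e/ and /a/): no rule targets it → [j].
Rule 3 applies to /a/ (between /j/ and /l/: before a voiced consonant) → [aː].
/l/ (between /a/ and /u/) is unaffected → [l].
/u/ (between /l/ and /ʃ/) fails the environment for rule 3, so it stays [u].
Rule 4 applies to /ʃ/ (between /u/ and /e/: between two vowels) → [ʒ].
/e/ — between /ʃ/ and /z/, before a voiced consonant — surfaces as [eː] (rule 3).
/z/ (between /e/ and /o/): no rule targets it → [z].
/o/ (word-final) is in the target of rule 3 but the environment (before a voiced consonant) is not met → [o].

[ʃeːjaːluˈʒeːzo]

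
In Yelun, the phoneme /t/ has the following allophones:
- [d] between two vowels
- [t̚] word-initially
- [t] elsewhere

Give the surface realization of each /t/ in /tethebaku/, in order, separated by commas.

Occurrence 1 (position 1): word-initially → [t̚].
Occurrence 2 (position 3): no conditioning environment matches → elsewhere allophone [t].

[t̚], [t]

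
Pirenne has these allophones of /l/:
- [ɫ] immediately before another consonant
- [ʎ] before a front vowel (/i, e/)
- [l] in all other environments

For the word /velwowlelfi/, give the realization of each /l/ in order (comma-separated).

Occurrence 1 (position 3): immediately before another consonant → [ɫ].
Occurrence 2 (position 7): before a front vowel (/i, e/) → [ʎ].
Occurrence 3 (position 9): immediately before another consonant → [ɫ].

[ɫ], [ʎ], [ɫ]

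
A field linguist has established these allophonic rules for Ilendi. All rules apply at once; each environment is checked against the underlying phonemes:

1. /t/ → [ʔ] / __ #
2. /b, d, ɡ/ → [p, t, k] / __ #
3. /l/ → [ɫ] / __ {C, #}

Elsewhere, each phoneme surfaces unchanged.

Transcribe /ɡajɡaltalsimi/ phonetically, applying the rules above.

/ɡ/ (word-initial) is in the target of rule 2 but the environment (word-finally) is not met → [ɡ].
/a/ (between /ɡ/ and /j/): no rule targets it → [a].
/j/ — not in any rule's target class → [j].
/ɡ/ — between /j/ and /a/; rule 2 does not apply here → [ɡ].
/a/ stays [a].
/l/ (between /a/ and /t/): word-finally or immediately before a consonant, so rule 3 applies → [ɫ].
/t/ (between /l/ and /a/) fails the environment for rule 1, so it stays [t].
/a/ — not in any rule's target class → [a].
Rule 3 applies to /l/ (between /a/ and /s/: word-finally or immediately before a consonant) → [ɫ].
/s/ stays [s].
/i/ stays [i].
/m/ stays [m].
/i/ stays [i].

[ɡajɡaɫtaɫsimi]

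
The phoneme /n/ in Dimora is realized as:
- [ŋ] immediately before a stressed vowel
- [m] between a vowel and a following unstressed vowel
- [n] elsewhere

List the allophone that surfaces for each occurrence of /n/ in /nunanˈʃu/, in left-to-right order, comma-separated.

Occurrence 1 (position 1): no conditioning environment matches → elsewhere allophone [n].
Occurrence 2 (position 3): between a vowel and a following unstressed vowel → [m].
Occurrence 3 (position 5): no conditioning environment matches → elsewhere allophone [n].

[n], [m], [n]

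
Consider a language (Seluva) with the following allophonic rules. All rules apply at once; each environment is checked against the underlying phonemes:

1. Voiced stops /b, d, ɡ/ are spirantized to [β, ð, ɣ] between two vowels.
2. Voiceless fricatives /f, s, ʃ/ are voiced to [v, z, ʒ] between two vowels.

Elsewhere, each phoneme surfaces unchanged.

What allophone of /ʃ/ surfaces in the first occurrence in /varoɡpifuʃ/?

/ʃ/ (word-final) fails the environment for rule 2, so it stays [ʃ].

[ʃ]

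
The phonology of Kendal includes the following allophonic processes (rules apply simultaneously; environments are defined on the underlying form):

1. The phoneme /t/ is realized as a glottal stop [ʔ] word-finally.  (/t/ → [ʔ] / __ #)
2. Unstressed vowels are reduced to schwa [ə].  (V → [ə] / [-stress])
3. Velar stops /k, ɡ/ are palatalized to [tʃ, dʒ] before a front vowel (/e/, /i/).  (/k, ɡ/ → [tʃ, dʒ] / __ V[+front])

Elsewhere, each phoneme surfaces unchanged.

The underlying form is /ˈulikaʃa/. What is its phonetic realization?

[ˈuləkəʃə]

/u/ (word-initial) fails the environment for rule 2, so it stays [u].
/i/ — between /l/ and /k/, in an unstressed syllable — surfaces as [ə] (rule 2).
/k/ (between /i/ and /a/) fails the environment for rule 3, so it stays [k].
Rule 2 applies to /a/ (between /k/ and /ʃ/: in an unstressed syllable) → [ə].
/a/ (word-final): in an unstressed syllable, so rule 2 applies → [ə].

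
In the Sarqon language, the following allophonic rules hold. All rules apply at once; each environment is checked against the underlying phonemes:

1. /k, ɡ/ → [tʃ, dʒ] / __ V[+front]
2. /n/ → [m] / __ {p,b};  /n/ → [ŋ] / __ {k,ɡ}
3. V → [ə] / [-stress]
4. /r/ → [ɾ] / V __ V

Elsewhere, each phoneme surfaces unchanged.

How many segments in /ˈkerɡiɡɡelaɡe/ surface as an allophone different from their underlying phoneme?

8

Segments that undergo a rule: /k/ → [tʃ] (rule 1); /ɡ/ → [dʒ] (rule 1); /i/ → [ə] (rule 3); /ɡ/ → [dʒ] (rule 1); /e/ → [ə] (rule 3); /a/ → [ə] (rule 3); /ɡ/ → [dʒ] (rule 1); /e/ → [ə] (rule 3).
All other segments surface unchanged.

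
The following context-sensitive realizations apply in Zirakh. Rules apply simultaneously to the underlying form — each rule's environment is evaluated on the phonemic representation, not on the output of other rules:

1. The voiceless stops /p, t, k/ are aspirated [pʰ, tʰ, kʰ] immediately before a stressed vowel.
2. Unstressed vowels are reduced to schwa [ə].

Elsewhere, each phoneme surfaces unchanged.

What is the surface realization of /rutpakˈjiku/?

/r/ stays [r].
/u/ meets the environment for rule 2 (in an unstressed syllable) → [ə].
/t/ (between /u/ and /p/) fails the environment for rule 1, so it stays [t].
/p/ (between /t/ and /a/) is in the target of rule 1 but the environment (immediately before a stressed vowel) is not met → [p].
/a/ — between /p/ and /k/, in an unstressed syllable — surfaces as [ə] (rule 2).
/k/ (between /a/ and /j/) fails the environment for rule 1, so it stays [k].
/j/ — not in any rule's target class → [j].
/i/ (between /j/ and /k/) fails the environment for rule 2, so it stays [i].
/k/ — between /i/ and /u/; rule 1 does not apply here → [k].
/u/ — word-final, in an unstressed syllable — surfaces as [ə] (rule 2).

[rətpəkˈjikə]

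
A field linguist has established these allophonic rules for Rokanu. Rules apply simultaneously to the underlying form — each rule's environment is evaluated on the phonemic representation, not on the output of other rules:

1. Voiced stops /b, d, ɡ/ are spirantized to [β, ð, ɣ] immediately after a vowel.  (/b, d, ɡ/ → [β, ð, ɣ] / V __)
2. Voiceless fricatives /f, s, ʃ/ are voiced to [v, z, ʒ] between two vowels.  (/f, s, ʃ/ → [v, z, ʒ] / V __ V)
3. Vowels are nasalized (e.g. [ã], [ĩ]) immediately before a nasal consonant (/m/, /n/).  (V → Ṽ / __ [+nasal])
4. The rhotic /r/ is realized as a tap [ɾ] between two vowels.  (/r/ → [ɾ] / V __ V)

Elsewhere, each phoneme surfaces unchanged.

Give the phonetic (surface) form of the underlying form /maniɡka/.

[mãniɣka]

/m/ stays [m].
/a/ (between /m/ and /n/): before a nasal consonant, so rule 3 applies → [ã].
/n/ (between /a/ and /i/): no rule targets it → [n].
/i/ (between /n/ and /ɡ/) fails the environment for rule 3, so it stays [i].
/ɡ/ (between /i/ and /k/) occurs immediately after a vowel → [ɣ] by rule 1.
/k/ — not in any rule's target class → [k].
/a/ (word-final) is in the target of rule 3 but the environment (before a nasal consonant) is not met → [a].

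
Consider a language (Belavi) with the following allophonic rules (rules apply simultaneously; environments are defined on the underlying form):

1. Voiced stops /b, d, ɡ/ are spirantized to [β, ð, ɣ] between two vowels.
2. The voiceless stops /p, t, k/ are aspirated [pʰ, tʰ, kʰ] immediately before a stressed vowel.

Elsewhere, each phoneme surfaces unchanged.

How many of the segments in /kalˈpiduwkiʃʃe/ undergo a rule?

Segments that undergo a rule: /p/ → [pʰ] (rule 2); /d/ → [ð] (rule 1).
All other segments surface unchanged.

2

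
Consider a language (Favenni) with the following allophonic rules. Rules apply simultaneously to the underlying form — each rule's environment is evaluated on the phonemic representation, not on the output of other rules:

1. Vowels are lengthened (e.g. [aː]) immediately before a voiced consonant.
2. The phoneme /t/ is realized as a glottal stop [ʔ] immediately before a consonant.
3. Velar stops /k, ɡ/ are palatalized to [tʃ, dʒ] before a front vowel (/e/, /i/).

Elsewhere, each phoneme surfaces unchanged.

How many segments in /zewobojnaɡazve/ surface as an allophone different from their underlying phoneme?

5

Segments that undergo a rule: /e/ → [eː] (rule 1); /o/ → [oː] (rule 1); /o/ → [oː] (rule 1); /a/ → [aː] (rule 1); /a/ → [aː] (rule 1).
All other segments surface unchanged.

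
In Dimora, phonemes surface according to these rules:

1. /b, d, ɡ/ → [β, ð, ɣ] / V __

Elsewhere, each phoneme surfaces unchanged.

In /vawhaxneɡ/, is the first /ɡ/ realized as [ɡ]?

/ɡ/ (word-final): immediately after a vowel, so rule 1 applies → [ɣ].
The actual realization is [ɣ], not [ɡ].

No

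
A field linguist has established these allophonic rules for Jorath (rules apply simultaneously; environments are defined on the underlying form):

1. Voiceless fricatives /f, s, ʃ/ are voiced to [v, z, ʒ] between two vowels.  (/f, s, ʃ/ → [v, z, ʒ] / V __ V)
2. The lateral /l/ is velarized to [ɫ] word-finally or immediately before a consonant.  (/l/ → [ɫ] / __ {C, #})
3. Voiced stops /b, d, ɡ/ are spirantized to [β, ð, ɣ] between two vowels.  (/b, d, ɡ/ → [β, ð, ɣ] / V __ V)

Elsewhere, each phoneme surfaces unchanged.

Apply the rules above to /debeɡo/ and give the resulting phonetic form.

[deβeɣo]

/d/ (word-initial): rule 3 targets it, but not between two vowels → unchanged [d].
/e/ (between /d/ and /b/): no rule targets it → [e].
/b/ meets the environment for rule 3 (between two vowels) → [β].
/e/ (between /b/ and /ɡ/): no rule targets it → [e].
Rule 3 applies to /ɡ/ (between /e/ and /o/: between two vowels) → [ɣ].
/o/ — not in any rule's target class → [o].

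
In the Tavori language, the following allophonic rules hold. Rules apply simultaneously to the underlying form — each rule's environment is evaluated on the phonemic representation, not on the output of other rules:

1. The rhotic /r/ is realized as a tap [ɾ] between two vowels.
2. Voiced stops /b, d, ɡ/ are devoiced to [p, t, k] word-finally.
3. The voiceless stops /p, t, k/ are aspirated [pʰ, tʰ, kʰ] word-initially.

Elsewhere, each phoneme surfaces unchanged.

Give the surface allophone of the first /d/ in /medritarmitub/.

[d]

/d/ — between /e/ and /r/; rule 2 does not apply here → [d].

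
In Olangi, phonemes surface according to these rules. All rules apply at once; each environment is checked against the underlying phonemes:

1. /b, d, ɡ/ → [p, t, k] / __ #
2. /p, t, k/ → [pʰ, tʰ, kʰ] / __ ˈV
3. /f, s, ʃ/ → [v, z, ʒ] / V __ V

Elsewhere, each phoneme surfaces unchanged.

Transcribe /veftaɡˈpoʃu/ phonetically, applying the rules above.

/v/ stays [v].
/e/ — not in any rule's target class → [e].
/f/ (between /e/ and /t/): rule 3 targets it, but not between two vowels → unchanged [f].
/t/ — between /f/ and /a/; rule 2 does not apply here → [t].
/a/ (between /t/ and /ɡ/) is unaffected → [a].
/ɡ/ (between /a/ and /p/) fails the environment for rule 1, so it stays [ɡ].
/p/ meets the environment for rule 2 (immediately before a stressed vowel) → [pʰ].
/o/ (between /p/ and /ʃ/) is unaffected → [o].
/ʃ/ meets the environment for rule 3 (between two vowels) → [ʒ].
/u/ stays [u].

[veftaɡˈpʰoʒu]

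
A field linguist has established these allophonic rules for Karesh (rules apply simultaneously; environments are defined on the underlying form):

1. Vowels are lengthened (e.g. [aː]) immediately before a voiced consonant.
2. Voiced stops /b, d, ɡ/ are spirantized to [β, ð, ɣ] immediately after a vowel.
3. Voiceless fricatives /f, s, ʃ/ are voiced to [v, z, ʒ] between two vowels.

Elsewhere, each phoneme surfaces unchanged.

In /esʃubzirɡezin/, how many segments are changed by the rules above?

5

Segments that undergo a rule: /u/ → [uː] (rule 1); /b/ → [β] (rule 2); /i/ → [iː] (rule 1); /e/ → [eː] (rule 1); /i/ → [iː] (rule 1).
All other segments surface unchanged.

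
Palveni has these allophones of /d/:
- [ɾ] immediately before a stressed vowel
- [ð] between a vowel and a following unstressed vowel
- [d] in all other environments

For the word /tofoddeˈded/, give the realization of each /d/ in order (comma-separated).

[d], [d], [ɾ], [d]

Occurrence 1 (position 5): no conditioning environment matches → elsewhere allophone [d].
Occurrence 2 (position 6): no conditioning environment matches → elsewhere allophone [d].
Occurrence 3 (position 8): immediately before a stressed vowel → [ɾ].
Occurrence 4 (position 10): no conditioning environment matches → elsewhere allophone [d].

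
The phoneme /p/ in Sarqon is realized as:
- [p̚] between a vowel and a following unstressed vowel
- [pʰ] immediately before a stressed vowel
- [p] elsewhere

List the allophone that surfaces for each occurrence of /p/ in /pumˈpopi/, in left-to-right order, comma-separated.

[p], [pʰ], [p̚]

Occurrence 1 (position 1): no conditioning environment matches → elsewhere allophone [p].
Occurrence 2 (position 4): immediately before a stressed vowel → [pʰ].
Occurrence 3 (position 6): between a vowel and a following unstressed vowel → [p̚].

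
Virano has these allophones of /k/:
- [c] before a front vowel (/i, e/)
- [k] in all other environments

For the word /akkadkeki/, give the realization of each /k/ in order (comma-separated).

Occurrence 1 (position 2): no conditioning environment matches → elsewhere allophone [k].
Occurrence 2 (position 3): no conditioning environment matches → elsewhere allophone [k].
Occurrence 3 (position 6): before a front vowel → [c].
Occurrence 4 (position 8): before a front vowel → [c].

[k], [k], [c], [c]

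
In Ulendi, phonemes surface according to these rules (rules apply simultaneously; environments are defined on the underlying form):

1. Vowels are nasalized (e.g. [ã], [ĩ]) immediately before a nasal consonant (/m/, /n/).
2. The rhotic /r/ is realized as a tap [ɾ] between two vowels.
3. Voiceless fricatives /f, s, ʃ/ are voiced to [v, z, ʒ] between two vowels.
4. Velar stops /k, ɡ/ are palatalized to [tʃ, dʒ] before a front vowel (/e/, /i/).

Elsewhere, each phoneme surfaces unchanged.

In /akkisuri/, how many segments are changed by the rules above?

Segments that undergo a rule: /k/ → [tʃ] (rule 4); /s/ → [z] (rule 3); /r/ → [ɾ] (rule 2).
All other segments surface unchanged.

3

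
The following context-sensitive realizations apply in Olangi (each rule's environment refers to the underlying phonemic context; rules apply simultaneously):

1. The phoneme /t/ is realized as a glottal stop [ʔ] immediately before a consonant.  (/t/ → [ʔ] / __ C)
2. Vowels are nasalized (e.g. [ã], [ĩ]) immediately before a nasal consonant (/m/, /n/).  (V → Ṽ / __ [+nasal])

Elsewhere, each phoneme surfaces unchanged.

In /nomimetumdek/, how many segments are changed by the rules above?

Segments that undergo a rule: /o/ → [õ] (rule 2); /i/ → [ĩ] (rule 2); /u/ → [ũ] (rule 2).
All other segments surface unchanged.

3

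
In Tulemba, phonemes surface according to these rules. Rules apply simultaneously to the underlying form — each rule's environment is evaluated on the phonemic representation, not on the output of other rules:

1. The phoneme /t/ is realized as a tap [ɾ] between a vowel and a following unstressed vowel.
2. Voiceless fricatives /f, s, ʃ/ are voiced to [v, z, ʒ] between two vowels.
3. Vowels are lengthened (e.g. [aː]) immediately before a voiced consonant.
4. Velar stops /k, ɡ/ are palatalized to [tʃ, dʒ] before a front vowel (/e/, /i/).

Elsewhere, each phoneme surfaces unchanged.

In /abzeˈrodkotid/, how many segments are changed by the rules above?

5

Segments that undergo a rule: /a/ → [aː] (rule 3); /e/ → [eː] (rule 3); /o/ → [oː] (rule 3); /t/ → [ɾ] (rule 1); /i/ → [iː] (rule 3).
All other segments surface unchanged.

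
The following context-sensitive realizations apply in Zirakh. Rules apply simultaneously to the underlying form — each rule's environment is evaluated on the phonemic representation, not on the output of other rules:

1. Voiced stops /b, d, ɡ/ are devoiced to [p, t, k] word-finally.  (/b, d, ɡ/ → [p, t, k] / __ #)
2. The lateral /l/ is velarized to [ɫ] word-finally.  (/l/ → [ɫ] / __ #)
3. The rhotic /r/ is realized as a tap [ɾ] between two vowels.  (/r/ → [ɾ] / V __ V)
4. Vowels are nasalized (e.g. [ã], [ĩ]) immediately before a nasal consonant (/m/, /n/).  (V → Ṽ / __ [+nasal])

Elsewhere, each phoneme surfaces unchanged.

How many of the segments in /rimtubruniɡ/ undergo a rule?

3

Segments that undergo a rule: /i/ → [ĩ] (rule 4); /u/ → [ũ] (rule 4); /ɡ/ → [k] (rule 1).
All other segments surface unchanged.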